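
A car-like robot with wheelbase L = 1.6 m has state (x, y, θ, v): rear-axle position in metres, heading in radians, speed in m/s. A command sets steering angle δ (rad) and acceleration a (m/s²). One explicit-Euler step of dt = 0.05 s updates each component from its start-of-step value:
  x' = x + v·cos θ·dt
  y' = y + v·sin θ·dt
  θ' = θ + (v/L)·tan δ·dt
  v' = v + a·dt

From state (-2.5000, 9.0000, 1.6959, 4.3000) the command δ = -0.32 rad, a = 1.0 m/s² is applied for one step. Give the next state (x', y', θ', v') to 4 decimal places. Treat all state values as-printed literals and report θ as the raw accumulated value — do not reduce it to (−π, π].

(-2.5268, 9.2133, 1.6514, 4.3500)

x' = -2.5000 + 4.3000·cos(1.6959)·0.05 = -2.5268
y' = 9.0000 + 4.3000·sin(1.6959)·0.05 = 9.2133
θ' = 1.6959 + (4.3000/1.6)·tan(-0.32)·0.05 = 1.6514
v' = 4.3000 + 1.0000·0.05 = 4.3500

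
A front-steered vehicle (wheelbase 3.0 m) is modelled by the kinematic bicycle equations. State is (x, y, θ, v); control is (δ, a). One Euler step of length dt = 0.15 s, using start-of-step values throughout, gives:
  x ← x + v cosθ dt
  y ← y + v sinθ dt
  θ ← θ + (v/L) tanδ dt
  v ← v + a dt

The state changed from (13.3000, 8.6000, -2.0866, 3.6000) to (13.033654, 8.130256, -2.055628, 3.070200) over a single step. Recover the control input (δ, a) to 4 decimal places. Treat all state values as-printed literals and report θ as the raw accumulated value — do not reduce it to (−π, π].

a = (v'−v)/dt = (-0.529800)/0.15 = -3.5320
Δθ = θ'−θ = 0.030972;  (v·dt/L) = 3.6000·0.15/3.0 = 0.180000
tan δ = Δθ·L/(v·dt) = 0.172067  →  δ = 0.1704

δ = 0.1704, a = -3.5320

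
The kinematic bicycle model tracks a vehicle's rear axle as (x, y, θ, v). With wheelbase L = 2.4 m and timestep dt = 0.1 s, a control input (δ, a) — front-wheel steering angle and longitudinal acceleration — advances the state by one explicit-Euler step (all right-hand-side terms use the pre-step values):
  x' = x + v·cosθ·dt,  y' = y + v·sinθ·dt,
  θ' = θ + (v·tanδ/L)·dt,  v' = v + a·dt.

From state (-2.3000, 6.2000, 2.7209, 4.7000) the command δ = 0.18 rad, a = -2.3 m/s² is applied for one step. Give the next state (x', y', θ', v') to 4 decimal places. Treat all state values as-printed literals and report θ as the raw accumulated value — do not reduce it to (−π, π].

(-2.7290, 6.3919, 2.7565, 4.4700)

x' = -2.3000 + 4.7000·cos(2.7209)·0.1 = -2.7290
y' = 6.2000 + 4.7000·sin(2.7209)·0.1 = 6.3919
θ' = 2.7209 + (4.7000/2.4)·tan(0.18)·0.1 = 2.7565
v' = 4.7000 − 2.3000·0.1 = 4.4700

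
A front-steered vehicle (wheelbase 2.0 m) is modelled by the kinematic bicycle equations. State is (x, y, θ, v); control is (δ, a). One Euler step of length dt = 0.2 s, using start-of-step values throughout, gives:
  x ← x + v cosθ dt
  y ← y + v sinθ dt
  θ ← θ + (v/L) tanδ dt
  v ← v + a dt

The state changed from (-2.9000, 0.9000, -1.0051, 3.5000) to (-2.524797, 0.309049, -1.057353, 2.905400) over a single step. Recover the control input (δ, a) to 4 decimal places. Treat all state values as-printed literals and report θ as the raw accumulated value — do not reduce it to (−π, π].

δ = -0.1482, a = -2.9730

a = (v'−v)/dt = (-0.594600)/0.2 = -2.9730
Δθ = θ'−θ = -0.052253;  (v·dt/L) = 3.5000·0.2/2.0 = 0.350000
tan δ = Δθ·L/(v·dt) = -0.149294  →  δ = -0.1482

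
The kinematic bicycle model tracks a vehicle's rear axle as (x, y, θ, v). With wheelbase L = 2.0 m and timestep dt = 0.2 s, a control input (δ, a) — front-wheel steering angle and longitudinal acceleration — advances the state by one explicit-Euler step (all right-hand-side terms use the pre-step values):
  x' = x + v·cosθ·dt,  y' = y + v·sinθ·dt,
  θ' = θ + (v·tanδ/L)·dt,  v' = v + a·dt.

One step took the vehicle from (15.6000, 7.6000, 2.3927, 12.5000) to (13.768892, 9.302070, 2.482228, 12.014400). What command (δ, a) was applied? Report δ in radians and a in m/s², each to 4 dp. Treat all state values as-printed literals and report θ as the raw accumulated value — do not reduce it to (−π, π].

a = (v'−v)/dt = (-0.485600)/0.2 = -2.4280
Δθ = θ'−θ = 0.089528;  (v·dt/L) = 12.5000·0.2/2.0 = 1.250000
tan δ = Δθ·L/(v·dt) = 0.071622  →  δ = 0.0715

δ = 0.0715, a = -2.4280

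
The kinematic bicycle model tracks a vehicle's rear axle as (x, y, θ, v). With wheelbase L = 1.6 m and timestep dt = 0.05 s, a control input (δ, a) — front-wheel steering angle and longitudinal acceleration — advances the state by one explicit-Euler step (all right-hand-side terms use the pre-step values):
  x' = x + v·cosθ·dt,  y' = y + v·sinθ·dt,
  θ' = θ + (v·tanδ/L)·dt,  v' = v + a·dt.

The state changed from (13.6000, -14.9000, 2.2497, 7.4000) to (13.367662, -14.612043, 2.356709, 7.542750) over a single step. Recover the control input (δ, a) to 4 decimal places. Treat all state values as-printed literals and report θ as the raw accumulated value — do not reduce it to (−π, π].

a = (v'−v)/dt = (0.142750)/0.05 = 2.8550
Δθ = θ'−θ = 0.107009;  (v·dt/L) = 7.4000·0.05/1.6 = 0.231250
tan δ = Δθ·L/(v·dt) = 0.462742  →  δ = 0.4334

δ = 0.4334, a = 2.8550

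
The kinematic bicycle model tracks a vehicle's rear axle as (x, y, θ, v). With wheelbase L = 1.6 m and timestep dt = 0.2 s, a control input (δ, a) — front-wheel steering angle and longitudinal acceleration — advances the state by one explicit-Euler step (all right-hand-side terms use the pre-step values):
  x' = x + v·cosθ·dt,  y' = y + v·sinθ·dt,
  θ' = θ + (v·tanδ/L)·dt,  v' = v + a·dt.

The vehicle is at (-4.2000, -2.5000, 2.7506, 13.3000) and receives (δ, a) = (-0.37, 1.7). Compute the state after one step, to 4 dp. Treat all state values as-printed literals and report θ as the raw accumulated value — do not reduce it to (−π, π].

(-6.6593, -1.4863, 2.1058, 13.6400)

x' = -4.2000 + 13.3000·cos(2.7506)·0.2 = -6.6593
y' = -2.5000 + 13.3000·sin(2.7506)·0.2 = -1.4863
θ' = 2.7506 + (13.3000/1.6)·tan(-0.37)·0.2 = 2.1058
v' = 13.3000 + 1.7000·0.2 = 13.6400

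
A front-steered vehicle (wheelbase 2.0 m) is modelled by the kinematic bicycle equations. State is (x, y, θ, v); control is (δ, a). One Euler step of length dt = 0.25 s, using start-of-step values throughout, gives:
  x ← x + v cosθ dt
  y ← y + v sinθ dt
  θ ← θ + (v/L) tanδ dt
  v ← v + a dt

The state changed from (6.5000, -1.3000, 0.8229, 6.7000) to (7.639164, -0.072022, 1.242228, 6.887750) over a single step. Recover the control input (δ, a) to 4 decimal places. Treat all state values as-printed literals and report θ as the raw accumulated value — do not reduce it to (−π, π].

δ = 0.4642, a = 0.7510

a = (v'−v)/dt = (0.187750)/0.25 = 0.7510
Δθ = θ'−θ = 0.419328;  (v·dt/L) = 6.7000·0.25/2.0 = 0.837500
tan δ = Δθ·L/(v·dt) = 0.500690  →  δ = 0.4642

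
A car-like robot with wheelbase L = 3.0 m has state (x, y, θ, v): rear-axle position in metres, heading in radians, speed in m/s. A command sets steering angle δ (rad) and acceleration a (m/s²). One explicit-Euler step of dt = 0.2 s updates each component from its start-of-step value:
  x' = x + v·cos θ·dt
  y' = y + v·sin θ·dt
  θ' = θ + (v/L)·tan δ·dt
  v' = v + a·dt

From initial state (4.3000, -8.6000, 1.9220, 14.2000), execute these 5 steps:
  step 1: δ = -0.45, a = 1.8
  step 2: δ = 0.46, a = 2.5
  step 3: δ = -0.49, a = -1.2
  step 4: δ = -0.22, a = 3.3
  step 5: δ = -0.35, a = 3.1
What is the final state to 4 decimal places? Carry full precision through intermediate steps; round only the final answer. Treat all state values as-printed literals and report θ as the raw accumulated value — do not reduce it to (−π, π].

after step 1 (δ=-0.45, a=1.8): (3.322960, -5.933356, 1.464708, 14.560000)
after step 2 (δ=0.46, a=2.5): (3.631310, -3.037727, 1.945623, 15.060000)
after step 3 (δ=-0.49, a=-1.2): (2.528582, -0.234848, 1.410102, 14.820000)
after step 4 (δ=-0.22, a=3.3): (3.002833, 2.690965, 1.189166, 15.480000)
after step 5 (δ=-0.35, a=3.1): (4.155889, 5.564235, 0.812456, 16.100000)

(4.1559, 5.5642, 0.8125, 16.1000)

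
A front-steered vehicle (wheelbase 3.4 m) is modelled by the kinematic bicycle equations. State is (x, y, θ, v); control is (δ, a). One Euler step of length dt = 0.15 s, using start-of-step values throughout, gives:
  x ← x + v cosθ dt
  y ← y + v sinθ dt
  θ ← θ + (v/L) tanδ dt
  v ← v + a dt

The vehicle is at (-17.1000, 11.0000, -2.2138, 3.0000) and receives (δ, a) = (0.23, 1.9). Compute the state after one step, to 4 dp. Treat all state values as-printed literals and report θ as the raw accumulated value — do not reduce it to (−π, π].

(-17.3698, 10.6399, -2.1828, 3.2850)

x' = -17.1000 + 3.0000·cos(-2.2138)·0.15 = -17.3698
y' = 11.0000 + 3.0000·sin(-2.2138)·0.15 = 10.6399
θ' = -2.2138 + (3.0000/3.4)·tan(0.23)·0.15 = -2.1828
v' = 3.0000 + 1.9000·0.15 = 3.2850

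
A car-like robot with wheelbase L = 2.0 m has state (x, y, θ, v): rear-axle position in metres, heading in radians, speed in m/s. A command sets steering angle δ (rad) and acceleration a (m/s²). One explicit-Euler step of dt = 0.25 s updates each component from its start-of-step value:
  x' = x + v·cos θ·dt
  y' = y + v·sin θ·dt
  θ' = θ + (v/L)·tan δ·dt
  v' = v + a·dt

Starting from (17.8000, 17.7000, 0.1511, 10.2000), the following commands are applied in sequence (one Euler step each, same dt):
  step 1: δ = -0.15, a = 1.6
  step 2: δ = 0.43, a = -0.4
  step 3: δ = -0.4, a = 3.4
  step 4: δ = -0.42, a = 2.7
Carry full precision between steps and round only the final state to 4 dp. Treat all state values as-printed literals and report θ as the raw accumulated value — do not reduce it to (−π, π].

(28.0215, 19.4132, -0.6224, 12.0250)

after step 1 (δ=-0.15, a=1.6): (20.320946, 18.083841, -0.041597, 10.600000)
after step 2 (δ=0.43, a=-0.4): (22.968653, 17.973639, 0.566075, 10.500000)
after step 3 (δ=-0.4, a=3.4): (25.184185, 19.381489, 0.011159, 11.350000)
after step 4 (δ=-0.42, a=2.7): (28.021509, 19.413153, -0.622415, 12.025000)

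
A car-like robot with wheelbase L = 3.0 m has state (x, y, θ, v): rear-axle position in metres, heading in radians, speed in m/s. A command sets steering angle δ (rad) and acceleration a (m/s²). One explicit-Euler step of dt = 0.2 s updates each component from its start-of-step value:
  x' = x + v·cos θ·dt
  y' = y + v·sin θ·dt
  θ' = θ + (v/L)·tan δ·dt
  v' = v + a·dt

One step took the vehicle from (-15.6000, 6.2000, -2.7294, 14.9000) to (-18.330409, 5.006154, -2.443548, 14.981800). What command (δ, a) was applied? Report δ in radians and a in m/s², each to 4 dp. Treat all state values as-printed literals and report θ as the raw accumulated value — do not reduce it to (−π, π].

δ = 0.2802, a = 0.4090

a = (v'−v)/dt = (0.081800)/0.2 = 0.4090
Δθ = θ'−θ = 0.285852;  (v·dt/L) = 14.9000·0.2/3.0 = 0.993333
tan δ = Δθ·L/(v·dt) = 0.287770  →  δ = 0.2802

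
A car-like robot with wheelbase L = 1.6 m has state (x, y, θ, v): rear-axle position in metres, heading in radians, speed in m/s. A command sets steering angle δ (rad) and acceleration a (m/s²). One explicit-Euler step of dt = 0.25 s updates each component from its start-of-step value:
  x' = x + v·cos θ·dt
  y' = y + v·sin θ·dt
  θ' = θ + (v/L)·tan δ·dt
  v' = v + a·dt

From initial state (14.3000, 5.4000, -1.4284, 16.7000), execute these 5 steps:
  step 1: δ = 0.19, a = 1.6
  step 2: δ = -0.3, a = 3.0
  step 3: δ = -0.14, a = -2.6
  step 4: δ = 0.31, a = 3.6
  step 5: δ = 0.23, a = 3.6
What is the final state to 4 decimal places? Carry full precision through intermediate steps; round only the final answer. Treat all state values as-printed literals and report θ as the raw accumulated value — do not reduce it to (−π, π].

after step 1 (δ=0.19, a=1.6): (14.892498, 1.267256, -0.926565, 17.100000)
after step 2 (δ=-0.3, a=3.0): (17.459993, -2.150871, -1.753073, 17.850000)
after step 3 (δ=-0.14, a=-2.6): (16.651079, -6.539443, -2.146113, 17.200000)
after step 4 (δ=0.31, a=3.6): (14.311446, -10.147229, -1.285233, 18.100000)
after step 5 (δ=0.23, a=3.6): (15.586129, -14.488980, -0.623046, 19.000000)

(15.5861, -14.4890, -0.6230, 19.0000)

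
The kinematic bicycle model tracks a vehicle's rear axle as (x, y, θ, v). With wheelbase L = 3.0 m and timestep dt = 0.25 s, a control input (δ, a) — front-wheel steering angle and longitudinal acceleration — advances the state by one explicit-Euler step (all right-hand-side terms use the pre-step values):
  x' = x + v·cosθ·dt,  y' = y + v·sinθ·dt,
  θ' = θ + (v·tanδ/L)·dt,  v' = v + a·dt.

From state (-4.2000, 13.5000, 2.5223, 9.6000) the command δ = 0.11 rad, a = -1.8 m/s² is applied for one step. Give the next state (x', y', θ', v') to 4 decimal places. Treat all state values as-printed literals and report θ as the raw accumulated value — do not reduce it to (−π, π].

(-6.1543, 14.8931, 2.6107, 9.1500)

x' = -4.2000 + 9.6000·cos(2.5223)·0.25 = -6.1543
y' = 13.5000 + 9.6000·sin(2.5223)·0.25 = 14.8931
θ' = 2.5223 + (9.6000/3.0)·tan(0.11)·0.25 = 2.6107
v' = 9.6000 − 1.8000·0.25 = 9.1500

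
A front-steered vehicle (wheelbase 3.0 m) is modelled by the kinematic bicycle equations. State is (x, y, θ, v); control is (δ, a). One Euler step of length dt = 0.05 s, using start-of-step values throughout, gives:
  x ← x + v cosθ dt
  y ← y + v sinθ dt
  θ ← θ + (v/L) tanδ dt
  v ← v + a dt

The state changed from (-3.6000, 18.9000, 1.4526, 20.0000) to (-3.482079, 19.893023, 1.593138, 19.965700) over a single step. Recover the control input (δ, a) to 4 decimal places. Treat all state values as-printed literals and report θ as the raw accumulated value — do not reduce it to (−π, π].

a = (v'−v)/dt = (-0.034300)/0.05 = -0.6860
Δθ = θ'−θ = 0.140538;  (v·dt/L) = 20.0000·0.05/3.0 = 0.333333
tan δ = Δθ·L/(v·dt) = 0.421614  →  δ = 0.3990

δ = 0.3990, a = -0.6860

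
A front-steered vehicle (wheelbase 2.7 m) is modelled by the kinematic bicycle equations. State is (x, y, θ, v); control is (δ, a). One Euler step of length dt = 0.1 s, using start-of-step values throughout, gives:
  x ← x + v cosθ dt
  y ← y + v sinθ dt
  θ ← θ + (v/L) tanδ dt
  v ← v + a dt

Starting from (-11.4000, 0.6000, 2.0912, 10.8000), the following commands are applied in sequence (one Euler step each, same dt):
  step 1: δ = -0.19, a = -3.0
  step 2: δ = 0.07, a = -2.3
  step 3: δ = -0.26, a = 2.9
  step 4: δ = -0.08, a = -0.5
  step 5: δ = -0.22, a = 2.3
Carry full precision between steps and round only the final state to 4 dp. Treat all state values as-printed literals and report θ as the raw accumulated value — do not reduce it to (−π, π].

after step 1 (δ=-0.19, a=-3.0): (-11.937009, 1.537028, 2.014272, 10.500000)
after step 2 (δ=0.07, a=-2.3): (-12.387544, 2.485457, 2.041539, 10.270000)
after step 3 (δ=-0.26, a=2.9): (-12.853338, 3.400752, 1.940352, 10.560000)
after step 4 (δ=-0.08, a=-0.5): (-13.234767, 4.385459, 1.908996, 10.510000)
after step 5 (δ=-0.22, a=2.3): (-13.583478, 5.376924, 1.821950, 10.740000)

(-13.5835, 5.3769, 1.8220, 10.7400)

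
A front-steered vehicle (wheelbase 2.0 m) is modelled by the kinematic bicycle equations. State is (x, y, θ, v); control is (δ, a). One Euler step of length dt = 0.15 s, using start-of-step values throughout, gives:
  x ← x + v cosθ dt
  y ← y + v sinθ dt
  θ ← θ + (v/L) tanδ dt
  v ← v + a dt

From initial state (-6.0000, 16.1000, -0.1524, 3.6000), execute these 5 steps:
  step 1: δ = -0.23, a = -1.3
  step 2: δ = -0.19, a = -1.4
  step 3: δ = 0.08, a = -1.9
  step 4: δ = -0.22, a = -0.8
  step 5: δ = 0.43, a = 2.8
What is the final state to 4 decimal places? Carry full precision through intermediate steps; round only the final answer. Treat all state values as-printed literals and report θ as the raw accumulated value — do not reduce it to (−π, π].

(-3.6809, 15.5558, -0.1984, 3.2100)

after step 1 (δ=-0.23, a=-1.3): (-5.466259, 16.018022, -0.215619, 3.405000)
after step 2 (δ=-0.19, a=-1.4): (-4.967336, 15.908746, -0.264732, 3.195000)
after step 3 (δ=0.08, a=-1.9): (-4.504781, 15.783350, -0.245521, 2.910000)
after step 4 (δ=-0.22, a=-0.8): (-4.081372, 15.677253, -0.294326, 2.790000)
after step 5 (δ=0.43, a=2.8): (-3.680868, 15.555849, -0.198360, 3.210000)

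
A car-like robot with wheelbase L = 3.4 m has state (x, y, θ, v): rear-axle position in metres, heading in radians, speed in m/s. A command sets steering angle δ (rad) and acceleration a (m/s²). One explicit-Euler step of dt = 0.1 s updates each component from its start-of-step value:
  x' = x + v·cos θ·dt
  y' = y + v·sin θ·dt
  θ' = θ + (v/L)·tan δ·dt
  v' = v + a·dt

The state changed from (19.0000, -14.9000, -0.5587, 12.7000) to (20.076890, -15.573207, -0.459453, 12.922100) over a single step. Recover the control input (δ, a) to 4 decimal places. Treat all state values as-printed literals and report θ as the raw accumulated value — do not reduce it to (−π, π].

δ = 0.2597, a = 2.2210

a = (v'−v)/dt = (0.222100)/0.1 = 2.2210
Δθ = θ'−θ = 0.099247;  (v·dt/L) = 12.7000·0.1/3.4 = 0.373529
tan δ = Δθ·L/(v·dt) = 0.265701  →  δ = 0.2597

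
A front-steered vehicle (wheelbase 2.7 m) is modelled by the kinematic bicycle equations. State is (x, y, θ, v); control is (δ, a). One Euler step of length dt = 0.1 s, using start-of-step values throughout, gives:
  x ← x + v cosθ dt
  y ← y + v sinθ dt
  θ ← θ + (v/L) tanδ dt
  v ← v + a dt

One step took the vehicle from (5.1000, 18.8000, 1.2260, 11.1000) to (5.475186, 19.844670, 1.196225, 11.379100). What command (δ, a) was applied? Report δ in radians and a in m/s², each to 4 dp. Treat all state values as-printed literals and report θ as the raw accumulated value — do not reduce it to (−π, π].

a = (v'−v)/dt = (0.279100)/0.1 = 2.7910
Δθ = θ'−θ = -0.029775;  (v·dt/L) = 11.1000·0.1/2.7 = 0.411111
tan δ = Δθ·L/(v·dt) = -0.072426  →  δ = -0.0723

δ = -0.0723, a = 2.7910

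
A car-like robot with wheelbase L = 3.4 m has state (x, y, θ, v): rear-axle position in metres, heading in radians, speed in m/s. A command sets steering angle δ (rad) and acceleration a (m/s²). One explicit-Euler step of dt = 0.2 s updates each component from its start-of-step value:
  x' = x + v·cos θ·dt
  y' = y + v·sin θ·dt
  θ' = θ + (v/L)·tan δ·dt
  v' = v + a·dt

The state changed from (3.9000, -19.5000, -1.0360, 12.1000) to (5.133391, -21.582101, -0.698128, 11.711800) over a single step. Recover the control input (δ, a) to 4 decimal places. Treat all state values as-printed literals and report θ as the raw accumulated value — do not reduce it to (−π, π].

δ = 0.4432, a = -1.9410

a = (v'−v)/dt = (-0.388200)/0.2 = -1.9410
Δθ = θ'−θ = 0.337872;  (v·dt/L) = 12.1000·0.2/3.4 = 0.711765
tan δ = Δθ·L/(v·dt) = 0.474696  →  δ = 0.4432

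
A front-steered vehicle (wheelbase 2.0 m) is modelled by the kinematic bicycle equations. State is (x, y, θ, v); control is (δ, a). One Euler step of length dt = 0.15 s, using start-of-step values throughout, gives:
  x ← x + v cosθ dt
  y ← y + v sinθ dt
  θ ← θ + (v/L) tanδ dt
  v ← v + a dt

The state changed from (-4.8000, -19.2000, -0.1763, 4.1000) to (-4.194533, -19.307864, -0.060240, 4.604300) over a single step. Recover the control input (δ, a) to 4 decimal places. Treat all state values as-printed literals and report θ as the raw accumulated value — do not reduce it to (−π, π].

a = (v'−v)/dt = (0.504300)/0.15 = 3.3620
Δθ = θ'−θ = 0.116060;  (v·dt/L) = 4.1000·0.15/2.0 = 0.307500
tan δ = Δθ·L/(v·dt) = 0.377431  →  δ = 0.3609

δ = 0.3609, a = 3.3620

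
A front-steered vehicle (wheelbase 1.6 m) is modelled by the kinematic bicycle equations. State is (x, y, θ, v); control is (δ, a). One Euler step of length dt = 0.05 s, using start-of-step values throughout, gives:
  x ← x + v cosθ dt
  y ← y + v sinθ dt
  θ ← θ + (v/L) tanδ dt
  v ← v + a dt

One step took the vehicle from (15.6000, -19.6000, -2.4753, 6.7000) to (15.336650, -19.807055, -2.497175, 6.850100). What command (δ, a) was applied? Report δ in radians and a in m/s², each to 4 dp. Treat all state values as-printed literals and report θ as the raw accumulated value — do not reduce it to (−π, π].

δ = -0.1041, a = 3.0020

a = (v'−v)/dt = (0.150100)/0.05 = 3.0020
Δθ = θ'−θ = -0.021875;  (v·dt/L) = 6.7000·0.05/1.6 = 0.209375
tan δ = Δθ·L/(v·dt) = -0.104478  →  δ = -0.1041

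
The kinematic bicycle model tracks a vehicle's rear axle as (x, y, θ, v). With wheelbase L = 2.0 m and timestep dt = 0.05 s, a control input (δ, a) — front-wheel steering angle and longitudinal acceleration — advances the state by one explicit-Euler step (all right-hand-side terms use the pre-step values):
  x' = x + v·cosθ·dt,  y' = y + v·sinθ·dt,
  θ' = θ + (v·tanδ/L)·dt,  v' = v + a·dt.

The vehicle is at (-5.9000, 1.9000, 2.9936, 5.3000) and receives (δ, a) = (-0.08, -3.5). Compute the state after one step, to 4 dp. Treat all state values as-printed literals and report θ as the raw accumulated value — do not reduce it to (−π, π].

x' = -5.9000 + 5.3000·cos(2.9936)·0.05 = -6.1621
y' = 1.9000 + 5.3000·sin(2.9936)·0.05 = 1.9391
θ' = 2.9936 + (5.3000/2.0)·tan(-0.08)·0.05 = 2.9830
v' = 5.3000 − 3.5000·0.05 = 5.1250

(-6.1621, 1.9391, 2.9830, 5.1250)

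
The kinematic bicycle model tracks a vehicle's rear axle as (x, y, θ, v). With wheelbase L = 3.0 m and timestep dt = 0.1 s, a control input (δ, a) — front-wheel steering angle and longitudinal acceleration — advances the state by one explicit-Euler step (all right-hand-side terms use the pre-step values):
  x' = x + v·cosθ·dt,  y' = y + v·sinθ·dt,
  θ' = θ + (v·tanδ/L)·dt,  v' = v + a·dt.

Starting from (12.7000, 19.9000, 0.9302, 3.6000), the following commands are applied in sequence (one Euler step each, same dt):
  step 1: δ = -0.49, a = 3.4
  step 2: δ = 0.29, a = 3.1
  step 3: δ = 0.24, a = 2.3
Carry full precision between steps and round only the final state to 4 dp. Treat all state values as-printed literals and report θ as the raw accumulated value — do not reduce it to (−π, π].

after step 1 (δ=-0.49, a=3.4): (12.915163, 20.188626, 0.866193, 3.940000)
after step 2 (δ=0.29, a=3.1): (13.170369, 20.488803, 0.905385, 4.250000)
after step 3 (δ=0.24, a=2.3): (13.432756, 20.823134, 0.940053, 4.480000)

(13.4328, 20.8231, 0.9401, 4.4800)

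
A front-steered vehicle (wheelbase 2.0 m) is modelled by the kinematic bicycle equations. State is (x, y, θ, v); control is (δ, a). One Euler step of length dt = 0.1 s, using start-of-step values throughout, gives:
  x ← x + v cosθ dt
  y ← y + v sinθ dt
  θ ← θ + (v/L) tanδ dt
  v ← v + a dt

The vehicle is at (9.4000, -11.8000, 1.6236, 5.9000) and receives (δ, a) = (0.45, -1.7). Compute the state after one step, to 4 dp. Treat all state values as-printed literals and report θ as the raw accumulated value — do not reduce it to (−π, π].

(9.3689, -11.2108, 1.7661, 5.7300)

x' = 9.4000 + 5.9000·cos(1.6236)·0.1 = 9.3689
y' = -11.8000 + 5.9000·sin(1.6236)·0.1 = -11.2108
θ' = 1.6236 + (5.9000/2.0)·tan(0.45)·0.1 = 1.7661
v' = 5.9000 − 1.7000·0.1 = 5.7300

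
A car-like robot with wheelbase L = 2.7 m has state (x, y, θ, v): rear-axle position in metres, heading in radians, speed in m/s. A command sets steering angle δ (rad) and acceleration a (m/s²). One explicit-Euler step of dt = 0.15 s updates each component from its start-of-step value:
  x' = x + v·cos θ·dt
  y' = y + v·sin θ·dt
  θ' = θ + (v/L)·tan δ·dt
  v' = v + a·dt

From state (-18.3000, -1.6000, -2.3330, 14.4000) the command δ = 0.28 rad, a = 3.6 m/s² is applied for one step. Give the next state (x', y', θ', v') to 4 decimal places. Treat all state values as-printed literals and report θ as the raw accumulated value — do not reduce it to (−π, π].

(-19.7915, -3.1624, -2.1030, 14.9400)

x' = -18.3000 + 14.4000·cos(-2.3330)·0.15 = -19.7915
y' = -1.6000 + 14.4000·sin(-2.3330)·0.15 = -3.1624
θ' = -2.3330 + (14.4000/2.7)·tan(0.28)·0.15 = -2.1030
v' = 14.4000 + 3.6000·0.15 = 14.9400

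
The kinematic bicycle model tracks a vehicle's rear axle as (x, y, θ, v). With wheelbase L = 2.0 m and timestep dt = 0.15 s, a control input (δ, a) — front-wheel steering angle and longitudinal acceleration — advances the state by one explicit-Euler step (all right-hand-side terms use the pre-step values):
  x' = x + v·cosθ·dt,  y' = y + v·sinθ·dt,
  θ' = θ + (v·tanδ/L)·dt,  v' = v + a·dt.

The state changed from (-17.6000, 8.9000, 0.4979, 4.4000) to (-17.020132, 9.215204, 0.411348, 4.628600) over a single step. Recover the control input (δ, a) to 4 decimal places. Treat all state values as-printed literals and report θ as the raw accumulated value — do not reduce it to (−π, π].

δ = -0.2565, a = 1.5240

a = (v'−v)/dt = (0.228600)/0.15 = 1.5240
Δθ = θ'−θ = -0.086552;  (v·dt/L) = 4.4000·0.15/2.0 = 0.330000
tan δ = Δθ·L/(v·dt) = -0.262279  →  δ = -0.2565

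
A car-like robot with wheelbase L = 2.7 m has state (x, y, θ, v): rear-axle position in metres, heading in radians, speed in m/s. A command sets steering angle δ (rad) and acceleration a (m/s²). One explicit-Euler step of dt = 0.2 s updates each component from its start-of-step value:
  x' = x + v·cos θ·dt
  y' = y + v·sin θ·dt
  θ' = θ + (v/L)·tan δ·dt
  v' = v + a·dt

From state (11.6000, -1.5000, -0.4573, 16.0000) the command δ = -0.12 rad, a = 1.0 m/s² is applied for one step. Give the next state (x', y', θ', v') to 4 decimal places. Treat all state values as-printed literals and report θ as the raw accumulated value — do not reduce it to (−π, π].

x' = 11.6000 + 16.0000·cos(-0.4573)·0.2 = 14.4712
y' = -1.5000 + 16.0000·sin(-0.4573)·0.2 = -2.9129
θ' = -0.4573 + (16.0000/2.7)·tan(-0.12)·0.2 = -0.6002
v' = 16.0000 + 1.0000·0.2 = 16.2000

(14.4712, -2.9129, -0.6002, 16.2000)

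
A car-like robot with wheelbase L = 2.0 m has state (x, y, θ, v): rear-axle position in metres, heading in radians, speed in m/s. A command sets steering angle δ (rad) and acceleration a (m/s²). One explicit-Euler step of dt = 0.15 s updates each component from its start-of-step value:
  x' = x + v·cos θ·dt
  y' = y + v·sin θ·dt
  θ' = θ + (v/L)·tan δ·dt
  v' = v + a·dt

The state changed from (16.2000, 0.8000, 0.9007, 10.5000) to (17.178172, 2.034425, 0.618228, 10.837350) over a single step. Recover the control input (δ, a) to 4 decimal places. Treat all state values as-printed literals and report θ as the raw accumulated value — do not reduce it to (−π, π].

a = (v'−v)/dt = (0.337350)/0.15 = 2.2490
Δθ = θ'−θ = -0.282472;  (v·dt/L) = 10.5000·0.15/2.0 = 0.787500
tan δ = Δθ·L/(v·dt) = -0.358695  →  δ = -0.3444

δ = -0.3444, a = 2.2490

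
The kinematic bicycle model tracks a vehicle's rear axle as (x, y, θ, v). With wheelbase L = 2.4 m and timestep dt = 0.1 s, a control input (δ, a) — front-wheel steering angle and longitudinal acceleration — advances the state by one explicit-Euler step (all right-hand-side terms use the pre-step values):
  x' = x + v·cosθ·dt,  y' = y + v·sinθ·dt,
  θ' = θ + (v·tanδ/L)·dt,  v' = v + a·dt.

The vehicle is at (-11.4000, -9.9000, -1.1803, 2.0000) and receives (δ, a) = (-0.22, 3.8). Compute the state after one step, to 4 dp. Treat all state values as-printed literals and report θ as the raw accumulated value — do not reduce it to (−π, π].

x' = -11.4000 + 2.0000·cos(-1.1803)·0.1 = -11.3239
y' = -9.9000 + 2.0000·sin(-1.1803)·0.1 = -10.0849
θ' = -1.1803 + (2.0000/2.4)·tan(-0.22)·0.1 = -1.1989
v' = 2.0000 + 3.8000·0.1 = 2.3800

(-11.3239, -10.0849, -1.1989, 2.3800)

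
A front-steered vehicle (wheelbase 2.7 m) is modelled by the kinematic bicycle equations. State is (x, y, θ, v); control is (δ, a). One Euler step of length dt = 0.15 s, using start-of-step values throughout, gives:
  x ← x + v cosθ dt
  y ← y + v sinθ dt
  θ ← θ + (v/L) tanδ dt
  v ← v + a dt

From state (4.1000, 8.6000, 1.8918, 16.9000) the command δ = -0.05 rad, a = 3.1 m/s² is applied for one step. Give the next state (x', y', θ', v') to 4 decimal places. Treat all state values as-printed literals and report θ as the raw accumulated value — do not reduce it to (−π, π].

(3.3002, 11.0055, 1.8448, 17.3650)

x' = 4.1000 + 16.9000·cos(1.8918)·0.15 = 3.3002
y' = 8.6000 + 16.9000·sin(1.8918)·0.15 = 11.0055
θ' = 1.8918 + (16.9000/2.7)·tan(-0.05)·0.15 = 1.8448
v' = 16.9000 + 3.1000·0.15 = 17.3650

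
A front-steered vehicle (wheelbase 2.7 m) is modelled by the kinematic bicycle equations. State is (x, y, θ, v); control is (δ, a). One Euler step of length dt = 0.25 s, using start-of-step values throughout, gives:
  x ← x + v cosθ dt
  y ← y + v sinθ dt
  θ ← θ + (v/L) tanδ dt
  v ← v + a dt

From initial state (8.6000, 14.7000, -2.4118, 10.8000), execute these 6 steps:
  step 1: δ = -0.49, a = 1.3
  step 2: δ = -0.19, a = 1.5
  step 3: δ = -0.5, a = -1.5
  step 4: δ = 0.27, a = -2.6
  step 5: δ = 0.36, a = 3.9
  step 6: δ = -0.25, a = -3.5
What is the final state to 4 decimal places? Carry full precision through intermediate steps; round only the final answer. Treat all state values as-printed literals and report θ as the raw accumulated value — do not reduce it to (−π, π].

(-6.6955, 14.4729, -3.3456, 10.5750)

after step 1 (δ=-0.49, a=1.3): (6.587656, 12.899869, -2.945188, 11.125000)
after step 2 (δ=-0.19, a=1.5): (3.859877, 12.357124, -3.143295, 11.500000)
after step 3 (δ=-0.5, a=-1.5): (0.984881, 12.362020, -3.725006, 11.125000)
after step 4 (δ=0.27, a=-2.6): (-1.336314, 13.894144, -3.439920, 10.475000)
after step 5 (δ=0.36, a=3.9): (-3.839393, 14.663852, -3.074844, 11.450000)
after step 6 (δ=-0.25, a=-3.5): (-6.695518, 14.472925, -3.345554, 10.575000)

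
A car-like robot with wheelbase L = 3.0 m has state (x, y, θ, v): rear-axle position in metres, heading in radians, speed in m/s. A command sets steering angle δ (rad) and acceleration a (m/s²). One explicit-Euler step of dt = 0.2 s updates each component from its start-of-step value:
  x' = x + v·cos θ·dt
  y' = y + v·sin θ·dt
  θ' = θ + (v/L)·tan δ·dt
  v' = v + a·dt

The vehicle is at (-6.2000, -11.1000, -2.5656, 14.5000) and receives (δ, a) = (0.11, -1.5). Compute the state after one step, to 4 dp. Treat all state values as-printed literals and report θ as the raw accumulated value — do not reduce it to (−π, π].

x' = -6.2000 + 14.5000·cos(-2.5656)·0.2 = -8.6321
y' = -11.1000 + 14.5000·sin(-2.5656)·0.2 = -12.6795
θ' = -2.5656 + (14.5000/3.0)·tan(0.11)·0.2 = -2.4588
v' = 14.5000 − 1.5000·0.2 = 14.2000

(-8.6321, -12.6795, -2.4588, 14.2000)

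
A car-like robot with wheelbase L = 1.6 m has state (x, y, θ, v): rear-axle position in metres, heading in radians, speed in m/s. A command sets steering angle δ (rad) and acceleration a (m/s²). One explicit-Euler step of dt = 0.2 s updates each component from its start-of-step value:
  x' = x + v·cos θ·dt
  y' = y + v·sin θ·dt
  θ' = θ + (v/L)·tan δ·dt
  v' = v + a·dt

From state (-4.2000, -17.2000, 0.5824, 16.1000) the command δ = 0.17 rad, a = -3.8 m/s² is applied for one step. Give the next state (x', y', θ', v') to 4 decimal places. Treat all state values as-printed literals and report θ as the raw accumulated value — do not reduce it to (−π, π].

(-1.5108, -15.4289, 0.9279, 15.3400)

x' = -4.2000 + 16.1000·cos(0.5824)·0.2 = -1.5108
y' = -17.2000 + 16.1000·sin(0.5824)·0.2 = -15.4289
θ' = 0.5824 + (16.1000/1.6)·tan(0.17)·0.2 = 0.9279
v' = 16.1000 − 3.8000·0.2 = 15.3400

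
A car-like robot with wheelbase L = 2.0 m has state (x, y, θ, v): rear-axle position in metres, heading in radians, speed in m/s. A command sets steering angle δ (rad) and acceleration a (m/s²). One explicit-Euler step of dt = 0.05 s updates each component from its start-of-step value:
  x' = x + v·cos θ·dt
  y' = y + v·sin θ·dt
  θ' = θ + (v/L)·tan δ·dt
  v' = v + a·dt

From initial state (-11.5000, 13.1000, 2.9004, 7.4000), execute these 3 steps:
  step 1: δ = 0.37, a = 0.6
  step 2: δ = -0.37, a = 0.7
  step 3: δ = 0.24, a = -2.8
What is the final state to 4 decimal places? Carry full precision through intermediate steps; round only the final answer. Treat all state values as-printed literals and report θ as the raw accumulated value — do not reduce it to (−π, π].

after step 1 (δ=0.37, a=0.6): (-11.859290, 13.188379, 2.972155, 7.430000)
after step 2 (δ=-0.37, a=0.7): (-12.225470, 13.251024, 2.900109, 7.465000)
after step 3 (δ=0.24, a=-2.8): (-12.587890, 13.340284, 2.945779, 7.325000)

(-12.5879, 13.3403, 2.9458, 7.3250)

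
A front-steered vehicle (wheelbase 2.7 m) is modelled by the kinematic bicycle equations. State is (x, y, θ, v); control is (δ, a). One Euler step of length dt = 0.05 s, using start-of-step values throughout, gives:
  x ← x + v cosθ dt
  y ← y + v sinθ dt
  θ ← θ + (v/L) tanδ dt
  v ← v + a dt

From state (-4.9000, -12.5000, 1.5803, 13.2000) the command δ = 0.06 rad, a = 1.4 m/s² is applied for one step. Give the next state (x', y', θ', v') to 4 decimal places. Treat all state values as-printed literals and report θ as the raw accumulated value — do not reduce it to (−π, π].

(-4.9063, -11.8400, 1.5950, 13.2700)

x' = -4.9000 + 13.2000·cos(1.5803)·0.05 = -4.9063
y' = -12.5000 + 13.2000·sin(1.5803)·0.05 = -11.8400
θ' = 1.5803 + (13.2000/2.7)·tan(0.06)·0.05 = 1.5950
v' = 13.2000 + 1.4000·0.05 = 13.2700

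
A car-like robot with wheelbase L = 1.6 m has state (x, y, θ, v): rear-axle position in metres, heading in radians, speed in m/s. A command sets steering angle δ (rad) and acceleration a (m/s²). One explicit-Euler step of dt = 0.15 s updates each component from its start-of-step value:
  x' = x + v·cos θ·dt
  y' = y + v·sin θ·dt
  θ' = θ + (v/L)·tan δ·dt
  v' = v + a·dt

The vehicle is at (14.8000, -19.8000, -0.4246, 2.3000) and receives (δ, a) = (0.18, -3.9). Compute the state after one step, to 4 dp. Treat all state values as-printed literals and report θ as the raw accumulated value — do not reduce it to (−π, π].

(15.1144, -19.9421, -0.3854, 1.7150)

x' = 14.8000 + 2.3000·cos(-0.4246)·0.15 = 15.1144
y' = -19.8000 + 2.3000·sin(-0.4246)·0.15 = -19.9421
θ' = -0.4246 + (2.3000/1.6)·tan(0.18)·0.15 = -0.3854
v' = 2.3000 − 3.9000·0.15 = 1.7150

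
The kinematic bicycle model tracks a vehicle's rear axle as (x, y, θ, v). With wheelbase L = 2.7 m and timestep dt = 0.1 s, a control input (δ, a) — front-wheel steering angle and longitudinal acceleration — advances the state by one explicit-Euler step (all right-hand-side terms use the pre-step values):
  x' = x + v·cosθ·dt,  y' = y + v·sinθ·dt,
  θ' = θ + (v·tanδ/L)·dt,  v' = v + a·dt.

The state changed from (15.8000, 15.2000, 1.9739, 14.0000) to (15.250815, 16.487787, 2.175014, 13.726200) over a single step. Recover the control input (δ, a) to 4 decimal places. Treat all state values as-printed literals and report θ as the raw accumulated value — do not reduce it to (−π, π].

δ = 0.3700, a = -2.7380

a = (v'−v)/dt = (-0.273800)/0.1 = -2.7380
Δθ = θ'−θ = 0.201114;  (v·dt/L) = 14.0000·0.1/2.7 = 0.518519
tan δ = Δθ·L/(v·dt) = 0.387863  →  δ = 0.3700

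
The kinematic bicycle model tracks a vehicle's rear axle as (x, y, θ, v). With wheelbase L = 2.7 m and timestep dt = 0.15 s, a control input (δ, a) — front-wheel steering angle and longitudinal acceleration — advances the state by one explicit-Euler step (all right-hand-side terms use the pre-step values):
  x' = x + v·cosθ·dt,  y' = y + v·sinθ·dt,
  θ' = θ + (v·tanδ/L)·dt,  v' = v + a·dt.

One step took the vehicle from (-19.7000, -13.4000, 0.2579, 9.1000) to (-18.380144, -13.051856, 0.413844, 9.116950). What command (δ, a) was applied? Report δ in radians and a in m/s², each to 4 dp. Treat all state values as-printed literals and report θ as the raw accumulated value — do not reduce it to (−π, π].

a = (v'−v)/dt = (0.016950)/0.15 = 0.1130
Δθ = θ'−θ = 0.155944;  (v·dt/L) = 9.1000·0.15/2.7 = 0.505556
tan δ = Δθ·L/(v·dt) = 0.308461  →  δ = 0.2992

δ = 0.2992, a = 0.1130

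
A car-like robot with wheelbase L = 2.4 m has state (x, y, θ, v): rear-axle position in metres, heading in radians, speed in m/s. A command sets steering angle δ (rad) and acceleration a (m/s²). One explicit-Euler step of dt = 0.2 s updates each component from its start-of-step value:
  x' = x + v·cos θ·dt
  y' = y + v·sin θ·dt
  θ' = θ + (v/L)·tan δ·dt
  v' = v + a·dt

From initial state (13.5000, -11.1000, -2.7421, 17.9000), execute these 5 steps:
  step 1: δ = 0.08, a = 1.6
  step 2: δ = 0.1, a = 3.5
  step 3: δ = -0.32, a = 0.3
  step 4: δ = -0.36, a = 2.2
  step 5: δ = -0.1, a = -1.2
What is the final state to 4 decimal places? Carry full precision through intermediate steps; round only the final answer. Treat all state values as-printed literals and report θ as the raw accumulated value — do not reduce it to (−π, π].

after step 1 (δ=0.08, a=1.6): (10.201895, -12.492445, -2.622511, 18.220000)
after step 2 (δ=0.1, a=3.5): (7.037899, -14.300170, -2.470170, 18.920000)
after step 3 (δ=-0.32, a=0.3): (4.075264, -16.654198, -2.992661, 18.980000)
after step 4 (δ=-0.36, a=2.2): (0.321286, -17.217456, -3.588004, 19.420000)
after step 5 (δ=-0.1, a=-1.2): (-3.182090, -15.540610, -3.750379, 19.180000)

(-3.1821, -15.5406, -3.7504, 19.1800)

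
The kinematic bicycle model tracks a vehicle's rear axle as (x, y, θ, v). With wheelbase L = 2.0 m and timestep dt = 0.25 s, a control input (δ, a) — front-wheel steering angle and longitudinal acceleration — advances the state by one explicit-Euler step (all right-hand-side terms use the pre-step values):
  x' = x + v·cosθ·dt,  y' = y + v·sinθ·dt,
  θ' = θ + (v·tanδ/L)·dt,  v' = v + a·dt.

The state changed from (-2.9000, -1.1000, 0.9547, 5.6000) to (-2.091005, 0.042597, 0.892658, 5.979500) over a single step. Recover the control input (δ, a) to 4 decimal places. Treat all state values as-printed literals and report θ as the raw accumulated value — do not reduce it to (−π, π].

δ = -0.0884, a = 1.5180

a = (v'−v)/dt = (0.379500)/0.25 = 1.5180
Δθ = θ'−θ = -0.062042;  (v·dt/L) = 5.6000·0.25/2.0 = 0.700000
tan δ = Δθ·L/(v·dt) = -0.088631  →  δ = -0.0884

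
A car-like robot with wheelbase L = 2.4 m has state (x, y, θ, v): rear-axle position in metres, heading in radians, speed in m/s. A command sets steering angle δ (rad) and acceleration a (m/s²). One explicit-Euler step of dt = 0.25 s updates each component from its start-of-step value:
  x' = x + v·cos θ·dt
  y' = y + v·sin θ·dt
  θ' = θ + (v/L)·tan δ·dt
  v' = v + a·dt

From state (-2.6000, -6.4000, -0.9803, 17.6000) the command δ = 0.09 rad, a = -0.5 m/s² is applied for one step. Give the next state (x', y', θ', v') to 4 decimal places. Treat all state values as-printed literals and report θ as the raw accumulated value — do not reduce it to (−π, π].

x' = -2.6000 + 17.6000·cos(-0.9803)·0.25 = -0.1502
y' = -6.4000 + 17.6000·sin(-0.9803)·0.25 = -10.0549
θ' = -0.9803 + (17.6000/2.4)·tan(0.09)·0.25 = -0.8149
v' = 17.6000 − 0.5000·0.25 = 17.4750

(-0.1502, -10.0549, -0.8149, 17.4750)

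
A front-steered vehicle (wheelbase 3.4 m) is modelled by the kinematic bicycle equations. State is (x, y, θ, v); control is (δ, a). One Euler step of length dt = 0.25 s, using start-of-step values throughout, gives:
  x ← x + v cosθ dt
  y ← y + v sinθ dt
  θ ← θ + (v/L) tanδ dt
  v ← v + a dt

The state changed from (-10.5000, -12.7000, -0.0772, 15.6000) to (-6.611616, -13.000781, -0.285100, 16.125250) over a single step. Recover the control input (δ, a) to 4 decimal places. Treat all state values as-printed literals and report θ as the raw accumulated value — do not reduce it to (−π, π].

a = (v'−v)/dt = (0.525250)/0.25 = 2.1010
Δθ = θ'−θ = -0.207900;  (v·dt/L) = 15.6000·0.25/3.4 = 1.147059
tan δ = Δθ·L/(v·dt) = -0.181246  →  δ = -0.1793

δ = -0.1793, a = 2.1010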